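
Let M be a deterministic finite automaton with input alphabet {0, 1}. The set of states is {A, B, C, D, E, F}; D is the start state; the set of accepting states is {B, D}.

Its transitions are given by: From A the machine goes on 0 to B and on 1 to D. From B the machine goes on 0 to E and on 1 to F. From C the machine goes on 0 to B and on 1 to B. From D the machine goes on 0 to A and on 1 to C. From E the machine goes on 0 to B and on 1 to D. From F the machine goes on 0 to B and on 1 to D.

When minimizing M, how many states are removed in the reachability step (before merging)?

Exploring from D, all states are eventually visited, so none are unreachable.

0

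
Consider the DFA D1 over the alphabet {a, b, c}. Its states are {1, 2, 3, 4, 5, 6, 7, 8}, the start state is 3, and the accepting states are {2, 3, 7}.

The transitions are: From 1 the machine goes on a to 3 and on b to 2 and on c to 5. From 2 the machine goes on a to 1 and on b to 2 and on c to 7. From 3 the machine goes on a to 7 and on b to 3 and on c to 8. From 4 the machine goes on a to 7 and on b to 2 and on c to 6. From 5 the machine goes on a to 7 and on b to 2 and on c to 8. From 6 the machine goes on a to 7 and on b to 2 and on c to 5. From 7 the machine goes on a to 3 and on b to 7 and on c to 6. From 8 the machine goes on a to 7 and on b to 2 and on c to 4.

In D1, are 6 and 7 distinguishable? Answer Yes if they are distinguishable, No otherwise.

Initial partition by acceptance: {2,3,7} | {1,4,5,6,8}.
Refine {2,3,7} on symbol a: members go to different blocks, giving {3,7} and {2}.
Stable partition: {3,7} | {1,4,5,6,8} | {2} — 3 equivalence classes.
6 and 7 end up in different blocks, so they are distinguishable. For instance, the string 'ε' is accepted from only 7.

Yes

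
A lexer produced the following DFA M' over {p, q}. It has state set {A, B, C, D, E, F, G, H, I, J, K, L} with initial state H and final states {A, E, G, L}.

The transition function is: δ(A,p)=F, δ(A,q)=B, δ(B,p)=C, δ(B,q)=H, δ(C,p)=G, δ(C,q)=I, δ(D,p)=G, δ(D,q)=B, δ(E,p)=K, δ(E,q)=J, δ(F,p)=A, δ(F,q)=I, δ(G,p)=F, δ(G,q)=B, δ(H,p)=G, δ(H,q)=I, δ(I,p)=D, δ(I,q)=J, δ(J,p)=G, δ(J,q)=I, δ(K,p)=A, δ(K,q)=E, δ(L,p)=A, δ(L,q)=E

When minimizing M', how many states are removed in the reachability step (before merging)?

3

No path from H leads to E, K, L; the other 9 states are all reachable.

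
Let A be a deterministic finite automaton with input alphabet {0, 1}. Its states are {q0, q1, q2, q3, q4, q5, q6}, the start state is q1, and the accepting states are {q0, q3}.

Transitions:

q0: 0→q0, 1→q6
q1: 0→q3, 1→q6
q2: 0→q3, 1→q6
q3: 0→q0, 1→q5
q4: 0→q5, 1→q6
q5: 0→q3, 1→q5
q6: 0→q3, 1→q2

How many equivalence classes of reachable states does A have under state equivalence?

2

Reachable states from the start: {q0,q1,q2,q3,q5,q6}. Unreachable: {q4} — drop them.
P0 = {q0,q3} | {q1,q2,q5,q6}.
Stable partition: {q0,q3} | {q1,q2,q5,q6} — 2 equivalence classes.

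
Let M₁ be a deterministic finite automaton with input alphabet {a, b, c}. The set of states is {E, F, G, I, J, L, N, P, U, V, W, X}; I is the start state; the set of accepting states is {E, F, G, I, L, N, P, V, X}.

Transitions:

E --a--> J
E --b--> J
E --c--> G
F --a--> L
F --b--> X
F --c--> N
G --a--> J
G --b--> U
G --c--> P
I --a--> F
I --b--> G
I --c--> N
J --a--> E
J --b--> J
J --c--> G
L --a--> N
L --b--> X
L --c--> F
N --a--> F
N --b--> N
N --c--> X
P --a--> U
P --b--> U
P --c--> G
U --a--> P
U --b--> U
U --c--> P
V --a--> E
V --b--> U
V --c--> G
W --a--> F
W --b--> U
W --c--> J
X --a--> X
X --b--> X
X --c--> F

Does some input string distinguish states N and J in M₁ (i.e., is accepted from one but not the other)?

Yes

States {V,W} cannot be reached from the start state, so discard them.
Start with accepting vs non-accepting: {E,F,G,I,L,N,P,X} | {J,U}.
Split {E,F,G,I,L,N,P,X} by δ(·,a) → {F,I,L,N,X} and {E,G,P}.
On input b, block {F,I,L,N,X} splits into {F,L,N,X} and {I}.
No further refinement is possible. Final partition (4 blocks): {F,L,N,X} | {J,U} | {E,G,P} | {I}.
N and J end up in different blocks, so they are distinguishable. For instance, the string 'ε' is accepted from only N.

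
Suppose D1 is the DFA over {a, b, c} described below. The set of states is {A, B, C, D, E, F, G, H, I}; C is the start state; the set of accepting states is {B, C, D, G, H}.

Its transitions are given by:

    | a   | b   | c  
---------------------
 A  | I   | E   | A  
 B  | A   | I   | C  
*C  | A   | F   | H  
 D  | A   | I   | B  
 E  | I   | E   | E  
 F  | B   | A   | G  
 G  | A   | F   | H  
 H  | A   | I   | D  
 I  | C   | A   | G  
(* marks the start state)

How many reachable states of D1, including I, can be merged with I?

All states are reachable from the start state.
Initial partition by acceptance: {B,C,D,G,H} | {A,E,F,I}.
On input a, block {A,E,F,I} splits into {A,E} and {F,I}.
The partition is now stable with 3 blocks: {B,C,D,G,H} | {A,E} | {F,I}.
State I belongs to the block {F,I}, which has 2 states.

2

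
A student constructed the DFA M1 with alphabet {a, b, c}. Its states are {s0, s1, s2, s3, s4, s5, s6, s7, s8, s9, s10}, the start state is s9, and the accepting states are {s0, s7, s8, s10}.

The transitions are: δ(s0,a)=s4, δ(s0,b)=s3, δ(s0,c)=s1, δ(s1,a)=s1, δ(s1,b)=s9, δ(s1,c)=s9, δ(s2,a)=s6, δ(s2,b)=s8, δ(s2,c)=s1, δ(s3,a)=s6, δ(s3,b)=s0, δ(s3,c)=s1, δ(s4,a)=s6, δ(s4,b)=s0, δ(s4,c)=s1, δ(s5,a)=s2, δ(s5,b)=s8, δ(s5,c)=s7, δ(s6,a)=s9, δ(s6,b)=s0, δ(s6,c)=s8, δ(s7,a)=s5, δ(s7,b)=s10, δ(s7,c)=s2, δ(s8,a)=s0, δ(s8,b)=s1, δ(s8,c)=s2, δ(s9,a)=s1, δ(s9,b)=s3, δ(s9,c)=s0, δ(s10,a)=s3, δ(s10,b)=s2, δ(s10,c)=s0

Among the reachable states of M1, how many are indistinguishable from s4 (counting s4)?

First remove the unreachable states {s5,s7,s10}; 8 states remain.
Start with accepting vs non-accepting: {s0,s8} | {s1,s2,s3,s4,s6,s9}.
On input a, block {s0,s8} splits into {s0} and {s8}.
On input b, block {s1,s2,s3,s4,s6,s9} splits into {s3,s4,s6} and {s1,s9} and {s2}.
Split {s3,s4,s6} by δ(·,a) → {s3,s4} and {s6}.
On input b, block {s1,s9} splits into {s1} and {s9}.
Stable partition: {s0} | {s3,s4} | {s8} | {s1} | {s2} | {s6} | {s9} — 7 equivalence classes.
State s4 belongs to the block {s3,s4}, which has 2 states.

2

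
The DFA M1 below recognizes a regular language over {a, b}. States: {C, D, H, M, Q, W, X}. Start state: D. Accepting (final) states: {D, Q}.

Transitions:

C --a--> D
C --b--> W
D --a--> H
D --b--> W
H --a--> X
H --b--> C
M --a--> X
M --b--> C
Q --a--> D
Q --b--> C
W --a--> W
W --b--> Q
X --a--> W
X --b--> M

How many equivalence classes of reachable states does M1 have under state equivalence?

All states are reachable from the start state.
Start with accepting vs non-accepting: {D,Q} | {C,H,M,W,X}.
On input a, block {D,Q} splits into {Q} and {D}.
On input a, block {C,H,M,W,X} splits into {H,M,W,X} and {C}.
Refine {H,M,W,X} on symbol b: members go to different blocks, giving {H,M} and {W} and {X}.
The partition is now stable with 6 blocks: {Q} | {H,M} | {D} | {C} | {W} | {X}.

6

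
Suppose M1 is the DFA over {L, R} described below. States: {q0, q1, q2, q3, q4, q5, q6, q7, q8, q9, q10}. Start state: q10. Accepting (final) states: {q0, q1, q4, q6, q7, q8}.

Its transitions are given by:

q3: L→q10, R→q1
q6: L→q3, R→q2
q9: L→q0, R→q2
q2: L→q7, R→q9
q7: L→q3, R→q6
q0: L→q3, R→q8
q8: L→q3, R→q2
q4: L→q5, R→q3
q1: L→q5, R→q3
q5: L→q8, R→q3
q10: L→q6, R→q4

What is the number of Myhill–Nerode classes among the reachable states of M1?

7

Every state is reachable, so we keep all 11.
P0 = {q0,q1,q4,q6,q7,q8} | {q2,q3,q5,q9,q10}.
Refine {q0,q1,q4,q6,q7,q8} on symbol R: members go to different blocks, giving {q1,q4,q6,q8} and {q0,q7}.
On input L, block {q2,q3,q5,q9,q10} splits into {q2,q9} and {q5,q10} and {q3}.
Split {q1,q4,q6,q8} by δ(·,L) → {q1,q4} and {q6,q8}.
Refine {q5,q10} on symbol R: members go to different blocks, giving {q5} and {q10}.
Stable partition: {q1,q4} | {q2,q9} | {q0,q7} | {q5} | {q3} | {q6,q8} | {q10} — 7 equivalence classes.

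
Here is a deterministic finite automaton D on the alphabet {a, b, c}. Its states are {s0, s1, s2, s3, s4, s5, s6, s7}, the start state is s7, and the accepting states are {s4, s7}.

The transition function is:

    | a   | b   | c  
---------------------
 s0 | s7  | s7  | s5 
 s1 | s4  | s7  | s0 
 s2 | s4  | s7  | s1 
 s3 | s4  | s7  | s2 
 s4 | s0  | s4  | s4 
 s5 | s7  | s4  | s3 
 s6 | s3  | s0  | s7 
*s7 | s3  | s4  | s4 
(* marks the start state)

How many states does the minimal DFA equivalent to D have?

2

First remove the unreachable states {s6}; 7 states remain.
P0 = {s4,s7} | {s0,s1,s2,s3,s5}.
Stable partition: {s4,s7} | {s0,s1,s2,s3,s5} — 2 equivalence classes.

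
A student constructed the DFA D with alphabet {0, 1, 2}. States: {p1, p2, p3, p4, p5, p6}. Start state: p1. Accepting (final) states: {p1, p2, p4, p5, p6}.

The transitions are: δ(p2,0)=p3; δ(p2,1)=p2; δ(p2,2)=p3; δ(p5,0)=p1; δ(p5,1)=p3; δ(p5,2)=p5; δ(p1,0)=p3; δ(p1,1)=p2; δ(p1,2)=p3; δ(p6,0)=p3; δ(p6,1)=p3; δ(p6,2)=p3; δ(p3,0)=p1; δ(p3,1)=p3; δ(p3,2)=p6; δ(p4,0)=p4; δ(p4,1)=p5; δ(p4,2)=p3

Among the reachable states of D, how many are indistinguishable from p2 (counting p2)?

2

States {p4,p5} cannot be reached from the start state, so discard them.
Start with accepting vs non-accepting: {p1,p2,p6} | {p3}.
On input 1, block {p1,p2,p6} splits into {p1,p2} and {p6}.
No further refinement is possible. Final partition (3 blocks): {p1,p2} | {p3} | {p6}.
The equivalence class containing p2 is {p1,p2}, of size 2.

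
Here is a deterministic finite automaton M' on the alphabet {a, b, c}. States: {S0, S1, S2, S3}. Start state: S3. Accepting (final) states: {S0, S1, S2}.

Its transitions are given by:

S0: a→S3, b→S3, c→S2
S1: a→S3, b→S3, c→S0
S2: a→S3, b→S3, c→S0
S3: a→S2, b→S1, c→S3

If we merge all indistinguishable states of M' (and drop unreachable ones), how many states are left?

Every state is reachable, so we keep all 4.
P0 = {S0,S1,S2} | {S3}.
The partition is now stable with 2 blocks: {S0,S1,S2} | {S3}.

2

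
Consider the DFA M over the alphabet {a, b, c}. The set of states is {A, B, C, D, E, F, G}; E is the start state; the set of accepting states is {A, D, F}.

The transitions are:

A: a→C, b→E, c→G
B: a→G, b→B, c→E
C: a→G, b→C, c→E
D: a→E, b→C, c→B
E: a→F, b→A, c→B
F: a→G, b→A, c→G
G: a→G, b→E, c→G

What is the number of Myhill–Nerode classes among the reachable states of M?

First remove the unreachable states {D}; 6 states remain.
Initial partition by acceptance: {A,F} | {B,C,E,G}.
Split {A,F} by δ(·,b) → {A} and {F}.
Split {B,C,E,G} by δ(·,a) → {B,C,G} and {E}.
Split {B,C,G} by δ(·,b) → {B,C} and {G}.
Stable partition: {A} | {B,C} | {F} | {E} | {G} — 5 equivalence classes.

5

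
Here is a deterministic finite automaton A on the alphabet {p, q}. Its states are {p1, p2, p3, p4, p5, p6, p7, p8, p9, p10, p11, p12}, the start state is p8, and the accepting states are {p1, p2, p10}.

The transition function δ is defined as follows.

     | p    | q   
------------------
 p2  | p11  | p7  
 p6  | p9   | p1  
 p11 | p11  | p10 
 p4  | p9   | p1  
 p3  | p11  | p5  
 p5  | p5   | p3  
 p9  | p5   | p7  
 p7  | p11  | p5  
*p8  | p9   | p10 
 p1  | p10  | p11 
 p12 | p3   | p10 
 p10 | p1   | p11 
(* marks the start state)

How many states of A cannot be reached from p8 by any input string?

4

Starting at p8 and following transitions, the reachable set is {p1, p3, p5, p7, p8, p9, p10, p11}. That leaves p2, p4, p6, p12 unreachable — 4 in total.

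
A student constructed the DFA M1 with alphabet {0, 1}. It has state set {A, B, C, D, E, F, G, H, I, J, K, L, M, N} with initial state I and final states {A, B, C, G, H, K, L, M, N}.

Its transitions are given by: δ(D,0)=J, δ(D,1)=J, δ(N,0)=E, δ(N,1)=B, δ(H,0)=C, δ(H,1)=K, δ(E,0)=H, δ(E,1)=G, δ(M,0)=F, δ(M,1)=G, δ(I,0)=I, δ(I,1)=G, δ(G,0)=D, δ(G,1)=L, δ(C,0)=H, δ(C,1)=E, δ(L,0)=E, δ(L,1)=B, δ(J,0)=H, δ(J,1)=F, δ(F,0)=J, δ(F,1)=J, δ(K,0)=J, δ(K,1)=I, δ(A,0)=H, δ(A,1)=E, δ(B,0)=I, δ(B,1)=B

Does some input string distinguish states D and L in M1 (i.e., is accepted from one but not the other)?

States {A,M,N} cannot be reached from the start state, so discard them.
Start with accepting vs non-accepting: {B,C,G,H,K,L} | {D,E,F,I,J}.
Split {B,C,G,H,K,L} by δ(·,0) → {B,G,K,L} and {C,H}.
Split {B,G,K,L} by δ(·,1) → {B,G,L} and {K}.
On input 0, block {D,E,F,I,J} splits into {D,F,I} and {E,J}.
On input 0, block {B,G,L} splits into {B,G} and {L}.
Split {B,G} by δ(·,1) → {B} and {G}.
Split {D,F,I} by δ(·,0) → {D,F} and {I}.
On input 1, block {C,H} splits into {C} and {H}.
Refine {E,J} on symbol 1: members go to different blocks, giving {E} and {J}.
The partition is now stable with 10 blocks: {B} | {D,F} | {C} | {K} | {E} | {L} | {G} | {I} | {H} | {J}.
D and L end up in different blocks, so they are distinguishable. For instance, the string 'ε' is accepted from only L.

Yes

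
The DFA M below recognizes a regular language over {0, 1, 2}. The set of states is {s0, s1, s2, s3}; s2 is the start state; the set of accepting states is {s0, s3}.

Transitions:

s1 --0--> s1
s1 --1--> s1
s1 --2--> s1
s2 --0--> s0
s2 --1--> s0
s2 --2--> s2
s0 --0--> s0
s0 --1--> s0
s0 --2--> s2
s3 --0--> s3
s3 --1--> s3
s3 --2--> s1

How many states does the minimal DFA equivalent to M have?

Reachable states from the start: {s0,s2}. Unreachable: {s1,s3} — drop them.
Initial partition by acceptance: {s0} | {s2}.
The partition is now stable with 2 blocks: {s0} | {s2}.

2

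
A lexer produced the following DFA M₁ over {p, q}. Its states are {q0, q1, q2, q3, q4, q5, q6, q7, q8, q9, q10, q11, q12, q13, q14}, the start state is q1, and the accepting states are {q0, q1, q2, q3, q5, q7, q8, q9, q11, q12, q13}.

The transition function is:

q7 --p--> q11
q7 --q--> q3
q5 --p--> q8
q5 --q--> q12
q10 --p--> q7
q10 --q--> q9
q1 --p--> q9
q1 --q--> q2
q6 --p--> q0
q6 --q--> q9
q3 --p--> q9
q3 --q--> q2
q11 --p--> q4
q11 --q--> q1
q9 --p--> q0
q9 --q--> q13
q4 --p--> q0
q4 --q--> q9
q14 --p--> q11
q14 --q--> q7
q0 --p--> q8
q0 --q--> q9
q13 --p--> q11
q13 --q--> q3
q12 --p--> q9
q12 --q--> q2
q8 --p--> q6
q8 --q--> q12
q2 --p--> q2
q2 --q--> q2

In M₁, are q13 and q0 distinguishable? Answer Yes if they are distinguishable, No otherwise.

First remove the unreachable states {q5,q7,q10,q14}; 11 states remain.
Initial partition by acceptance: {q0,q1,q2,q3,q8,q9,q11,q12,q13} | {q4,q6}.
On input p, block {q0,q1,q2,q3,q8,q9,q11,q12,q13} splits into {q0,q1,q2,q3,q9,q12,q13} and {q8,q11}.
Refine {q0,q1,q2,q3,q9,q12,q13} on symbol p: members go to different blocks, giving {q1,q2,q3,q9,q12} and {q0,q13}.
Split {q1,q2,q3,q9,q12} by δ(·,p) → {q1,q2,q3,q12} and {q9}.
Refine {q1,q2,q3,q12} on symbol p: members go to different blocks, giving {q1,q3,q12} and {q2}.
Refine {q0,q13} on symbol q: members go to different blocks, giving {q0} and {q13}.
Stable partition: {q1,q3,q12} | {q4,q6} | {q8,q11} | {q0} | {q9} | {q2} | {q13} — 7 equivalence classes.
q13 and q0 end up in different blocks, so they are distinguishable. For instance, the string 'qppp' is accepted from only q13.

Yes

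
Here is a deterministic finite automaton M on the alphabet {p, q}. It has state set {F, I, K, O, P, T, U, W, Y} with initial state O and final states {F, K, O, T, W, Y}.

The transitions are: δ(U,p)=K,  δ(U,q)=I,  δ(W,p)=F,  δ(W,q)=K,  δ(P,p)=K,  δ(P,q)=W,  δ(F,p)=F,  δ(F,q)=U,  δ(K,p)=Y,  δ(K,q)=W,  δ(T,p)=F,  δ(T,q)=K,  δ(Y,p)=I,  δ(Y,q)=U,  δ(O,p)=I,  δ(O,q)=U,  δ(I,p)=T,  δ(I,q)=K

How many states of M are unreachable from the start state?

No path from O leads to P; the other 8 states are all reachable.

1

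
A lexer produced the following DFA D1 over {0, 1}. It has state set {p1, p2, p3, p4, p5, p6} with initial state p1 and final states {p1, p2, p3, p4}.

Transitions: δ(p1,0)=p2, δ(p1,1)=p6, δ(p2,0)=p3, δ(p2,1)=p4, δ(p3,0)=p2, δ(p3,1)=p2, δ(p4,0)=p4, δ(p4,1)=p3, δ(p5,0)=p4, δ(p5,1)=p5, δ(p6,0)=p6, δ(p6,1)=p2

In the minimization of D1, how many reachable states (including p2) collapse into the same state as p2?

3

States {p5} cannot be reached from the start state, so discard them.
Initial partition by acceptance: {p1,p2,p3,p4} | {p6}.
Refine {p1,p2,p3,p4} on symbol 1: members go to different blocks, giving {p2,p3,p4} and {p1}.
Stable partition: {p2,p3,p4} | {p6} | {p1} — 3 equivalence classes.
State p2 belongs to the block {p2,p3,p4}, which has 3 states.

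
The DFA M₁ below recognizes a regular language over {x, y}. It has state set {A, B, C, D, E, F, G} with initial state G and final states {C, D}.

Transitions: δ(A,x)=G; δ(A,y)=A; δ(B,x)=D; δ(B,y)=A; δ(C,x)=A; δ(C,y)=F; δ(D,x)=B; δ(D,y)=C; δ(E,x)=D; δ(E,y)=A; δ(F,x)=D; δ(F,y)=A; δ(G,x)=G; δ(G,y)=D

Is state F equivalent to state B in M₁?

Reachable states from the start: {A,B,C,D,F,G}. Unreachable: {E} — drop them.
Initial partition by acceptance: {C,D} | {A,B,F,G}.
Refine {C,D} on symbol y: members go to different blocks, giving {C} and {D}.
Split {A,B,F,G} by δ(·,x) → {A,G} and {B,F}.
Split {A,G} by δ(·,y) → {A} and {G}.
The partition is now stable with 5 blocks: {C} | {A} | {D} | {B,F} | {G}.
F and B lie in the same block of the stable partition, so they are equivalent — no string distinguishes them.

Yes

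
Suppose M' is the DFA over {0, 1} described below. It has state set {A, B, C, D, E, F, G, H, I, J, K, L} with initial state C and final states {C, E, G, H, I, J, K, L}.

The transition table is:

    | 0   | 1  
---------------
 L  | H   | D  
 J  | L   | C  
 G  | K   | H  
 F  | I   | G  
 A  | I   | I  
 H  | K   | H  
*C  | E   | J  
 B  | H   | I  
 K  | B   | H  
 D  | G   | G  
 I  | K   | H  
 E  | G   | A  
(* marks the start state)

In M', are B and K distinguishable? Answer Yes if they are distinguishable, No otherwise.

Reachable states from the start: {A,B,C,D,E,G,H,I,J,K,L}. Unreachable: {F} — drop them.
P0 = {C,E,G,H,I,J,K,L} | {A,B,D}.
Refine {C,E,G,H,I,J,K,L} on symbol 0: members go to different blocks, giving {C,E,G,H,I,J,L} and {K}.
On input 0, block {C,E,G,H,I,J,L} splits into {C,E,J,L} and {G,H,I}.
Refine {C,E,J,L} on symbol 0: members go to different blocks, giving {C,J} and {E,L}.
Stable partition: {C,J} | {A,B,D} | {K} | {G,H,I} | {E,L} — 5 equivalence classes.
B and K end up in different blocks, so they are distinguishable. For instance, the string 'ε' is accepted from only K.

Yes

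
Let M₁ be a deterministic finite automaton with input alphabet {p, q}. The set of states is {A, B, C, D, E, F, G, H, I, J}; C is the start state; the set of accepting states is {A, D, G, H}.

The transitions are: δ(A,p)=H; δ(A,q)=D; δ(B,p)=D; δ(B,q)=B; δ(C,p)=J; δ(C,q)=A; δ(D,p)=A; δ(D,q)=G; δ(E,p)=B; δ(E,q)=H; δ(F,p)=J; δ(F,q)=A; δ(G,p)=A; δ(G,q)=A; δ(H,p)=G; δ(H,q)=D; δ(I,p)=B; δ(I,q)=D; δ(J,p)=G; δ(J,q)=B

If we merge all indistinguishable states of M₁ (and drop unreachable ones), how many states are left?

First remove the unreachable states {E,F,I}; 7 states remain.
Initial partition by acceptance: {A,D,G,H} | {B,C,J}.
Refine {B,C,J} on symbol p: members go to different blocks, giving {B,J} and {C}.
Stable partition: {A,D,G,H} | {B,J} | {C} — 3 equivalence classes.

3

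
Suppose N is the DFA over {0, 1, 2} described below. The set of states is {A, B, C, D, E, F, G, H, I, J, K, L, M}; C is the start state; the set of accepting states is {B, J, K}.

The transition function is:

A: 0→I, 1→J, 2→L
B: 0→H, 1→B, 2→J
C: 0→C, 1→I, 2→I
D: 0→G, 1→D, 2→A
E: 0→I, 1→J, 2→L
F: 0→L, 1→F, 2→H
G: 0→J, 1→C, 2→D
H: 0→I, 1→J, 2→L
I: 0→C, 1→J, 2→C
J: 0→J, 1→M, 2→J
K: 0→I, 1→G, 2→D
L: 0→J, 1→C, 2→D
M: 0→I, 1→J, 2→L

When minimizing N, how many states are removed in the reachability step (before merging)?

BFS from C reaches {A, C, D, G, I, J, L, M}; the 5 state(s) B, E, F, H, K are never visited.

5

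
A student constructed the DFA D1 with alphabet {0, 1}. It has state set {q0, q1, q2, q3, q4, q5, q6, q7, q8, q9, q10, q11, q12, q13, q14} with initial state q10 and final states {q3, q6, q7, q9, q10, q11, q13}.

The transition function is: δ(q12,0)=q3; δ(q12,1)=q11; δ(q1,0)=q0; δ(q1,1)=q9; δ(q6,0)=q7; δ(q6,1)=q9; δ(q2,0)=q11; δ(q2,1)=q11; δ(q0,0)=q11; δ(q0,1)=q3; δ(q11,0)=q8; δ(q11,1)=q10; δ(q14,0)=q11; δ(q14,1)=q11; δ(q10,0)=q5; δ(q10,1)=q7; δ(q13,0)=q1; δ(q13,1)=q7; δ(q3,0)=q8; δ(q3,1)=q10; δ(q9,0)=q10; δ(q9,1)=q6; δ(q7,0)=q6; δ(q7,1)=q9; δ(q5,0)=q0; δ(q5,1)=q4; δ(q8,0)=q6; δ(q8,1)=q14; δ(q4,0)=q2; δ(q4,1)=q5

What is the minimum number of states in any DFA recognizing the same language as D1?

Reachable states from the start: {q0,q2,q3,q4,q5,q6,q7,q8,q9,q10,q11,q14}. Unreachable: {q1,q12,q13} — drop them.
Start with accepting vs non-accepting: {q3,q6,q7,q9,q10,q11} | {q0,q2,q4,q5,q8,q14}.
On input 0, block {q3,q6,q7,q9,q10,q11} splits into {q3,q10,q11} and {q6,q7,q9}.
On input 1, block {q3,q10,q11} splits into {q3,q11} and {q10}.
Refine {q0,q2,q4,q5,q8,q14} on symbol 0: members go to different blocks, giving {q0,q2,q14} and {q4,q5} and {q8}.
On input 0, block {q6,q7,q9} splits into {q6,q7} and {q9}.
The partition is now stable with 7 blocks: {q3,q11} | {q0,q2,q14} | {q6,q7} | {q10} | {q4,q5} | {q8} | {q9}.

7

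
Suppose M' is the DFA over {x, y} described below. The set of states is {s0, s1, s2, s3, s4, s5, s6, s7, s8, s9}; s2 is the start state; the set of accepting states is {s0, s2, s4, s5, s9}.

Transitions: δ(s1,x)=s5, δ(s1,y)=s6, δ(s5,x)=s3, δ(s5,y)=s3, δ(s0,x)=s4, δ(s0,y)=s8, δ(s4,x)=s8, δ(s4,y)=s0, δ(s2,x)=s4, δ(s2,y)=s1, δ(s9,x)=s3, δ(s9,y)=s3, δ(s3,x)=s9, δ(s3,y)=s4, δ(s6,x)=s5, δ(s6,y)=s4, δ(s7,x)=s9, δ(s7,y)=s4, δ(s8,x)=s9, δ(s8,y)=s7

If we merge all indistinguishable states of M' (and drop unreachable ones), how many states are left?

5

All states are reachable from the start state.
P0 = {s0,s2,s4,s5,s9} | {s1,s3,s6,s7,s8}.
Refine {s0,s2,s4,s5,s9} on symbol x: members go to different blocks, giving {s4,s5,s9} and {s0,s2}.
Split {s4,s5,s9} by δ(·,y) → {s5,s9} and {s4}.
Refine {s1,s3,s6,s7,s8} on symbol y: members go to different blocks, giving {s3,s6,s7} and {s1,s8}.
No further refinement is possible. Final partition (5 blocks): {s5,s9} | {s3,s6,s7} | {s0,s2} | {s4} | {s1,s8}.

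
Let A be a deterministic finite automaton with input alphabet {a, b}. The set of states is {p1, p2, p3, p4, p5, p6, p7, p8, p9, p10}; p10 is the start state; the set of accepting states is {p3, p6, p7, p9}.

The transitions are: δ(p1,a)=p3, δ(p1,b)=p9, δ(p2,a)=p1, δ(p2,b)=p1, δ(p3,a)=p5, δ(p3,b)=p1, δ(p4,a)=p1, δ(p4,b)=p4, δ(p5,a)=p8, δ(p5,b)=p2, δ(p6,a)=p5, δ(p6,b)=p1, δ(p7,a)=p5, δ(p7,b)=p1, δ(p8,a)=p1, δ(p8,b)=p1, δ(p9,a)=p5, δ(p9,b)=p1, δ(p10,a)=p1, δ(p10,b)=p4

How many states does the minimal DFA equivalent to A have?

Reachable states from the start: {p1,p2,p3,p4,p5,p8,p9,p10}. Unreachable: {p6,p7} — drop them.
Initial partition by acceptance: {p3,p9} | {p1,p2,p4,p5,p8,p10}.
Refine {p1,p2,p4,p5,p8,p10} on symbol a: members go to different blocks, giving {p2,p4,p5,p8,p10} and {p1}.
Refine {p2,p4,p5,p8,p10} on symbol a: members go to different blocks, giving {p2,p4,p8,p10} and {p5}.
On input b, block {p2,p4,p8,p10} splits into {p2,p8} and {p4,p10}.
Stable partition: {p3,p9} | {p2,p8} | {p1} | {p5} | {p4,p10} — 5 equivalence classes.

5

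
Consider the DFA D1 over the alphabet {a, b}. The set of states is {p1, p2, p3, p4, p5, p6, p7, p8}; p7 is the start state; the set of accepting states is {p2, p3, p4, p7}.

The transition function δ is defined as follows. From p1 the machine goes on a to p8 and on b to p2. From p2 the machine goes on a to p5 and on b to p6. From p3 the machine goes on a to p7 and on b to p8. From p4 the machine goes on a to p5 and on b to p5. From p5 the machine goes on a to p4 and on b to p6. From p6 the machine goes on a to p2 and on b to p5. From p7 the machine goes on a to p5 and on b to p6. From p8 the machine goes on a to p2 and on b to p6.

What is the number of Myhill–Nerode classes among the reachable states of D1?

2

Reachable states from the start: {p2,p4,p5,p6,p7}. Unreachable: {p1,p3,p8} — drop them.
P0 = {p2,p4,p7} | {p5,p6}.
No further refinement is possible. Final partition (2 blocks): {p2,p4,p7} | {p5,p6}.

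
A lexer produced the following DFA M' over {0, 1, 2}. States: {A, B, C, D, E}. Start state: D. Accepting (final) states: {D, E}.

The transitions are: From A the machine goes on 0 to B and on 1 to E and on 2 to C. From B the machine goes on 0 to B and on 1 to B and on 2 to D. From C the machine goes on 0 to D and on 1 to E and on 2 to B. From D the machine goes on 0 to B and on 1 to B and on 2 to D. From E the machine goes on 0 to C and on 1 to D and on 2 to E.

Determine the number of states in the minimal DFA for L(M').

States {A,C,E} cannot be reached from the start state, so discard them.
P0 = {D} | {B}.
No further refinement is possible. Final partition (2 blocks): {D} | {B}.

2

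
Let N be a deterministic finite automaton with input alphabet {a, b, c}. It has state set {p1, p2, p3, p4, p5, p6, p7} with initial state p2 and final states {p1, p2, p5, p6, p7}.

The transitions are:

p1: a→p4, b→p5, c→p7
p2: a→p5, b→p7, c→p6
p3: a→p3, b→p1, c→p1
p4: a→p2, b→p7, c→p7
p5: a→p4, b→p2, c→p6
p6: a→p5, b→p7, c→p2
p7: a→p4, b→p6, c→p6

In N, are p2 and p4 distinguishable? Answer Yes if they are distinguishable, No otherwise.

States {p1,p3} cannot be reached from the start state, so discard them.
P0 = {p2,p5,p6,p7} | {p4}.
Split {p2,p5,p6,p7} by δ(·,a) → {p2,p6} and {p5,p7}.
No further refinement is possible. Final partition (3 blocks): {p2,p6} | {p4} | {p5,p7}.
p2 and p4 end up in different blocks, so they are distinguishable. For instance, the string 'ε' is accepted from only p2.

Yes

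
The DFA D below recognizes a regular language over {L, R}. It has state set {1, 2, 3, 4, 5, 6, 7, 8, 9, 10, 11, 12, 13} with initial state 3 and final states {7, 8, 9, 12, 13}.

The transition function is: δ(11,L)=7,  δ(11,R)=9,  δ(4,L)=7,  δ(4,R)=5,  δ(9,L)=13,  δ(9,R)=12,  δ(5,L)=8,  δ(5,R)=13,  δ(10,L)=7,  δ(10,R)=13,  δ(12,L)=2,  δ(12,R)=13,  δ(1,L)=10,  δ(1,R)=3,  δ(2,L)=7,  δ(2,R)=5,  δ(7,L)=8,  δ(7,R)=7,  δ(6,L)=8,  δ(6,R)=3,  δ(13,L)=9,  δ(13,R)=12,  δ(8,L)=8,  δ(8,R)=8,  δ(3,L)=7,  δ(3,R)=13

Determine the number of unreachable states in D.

5

No path from 3 leads to 1, 4, 6, 10, 11; the other 8 states are all reachable.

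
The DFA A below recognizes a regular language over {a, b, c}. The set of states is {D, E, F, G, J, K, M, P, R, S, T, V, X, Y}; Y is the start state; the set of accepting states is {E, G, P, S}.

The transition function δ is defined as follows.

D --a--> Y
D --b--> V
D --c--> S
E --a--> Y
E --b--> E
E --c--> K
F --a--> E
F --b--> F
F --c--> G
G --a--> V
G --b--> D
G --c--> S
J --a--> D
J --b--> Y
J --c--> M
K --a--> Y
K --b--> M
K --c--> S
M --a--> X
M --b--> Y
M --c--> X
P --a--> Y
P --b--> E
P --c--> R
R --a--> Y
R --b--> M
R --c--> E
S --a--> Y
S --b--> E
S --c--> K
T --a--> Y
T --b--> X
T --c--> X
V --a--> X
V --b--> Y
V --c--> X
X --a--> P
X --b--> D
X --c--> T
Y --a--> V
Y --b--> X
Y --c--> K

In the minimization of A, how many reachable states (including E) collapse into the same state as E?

States {F,G,J} cannot be reached from the start state, so discard them.
P0 = {E,P,S} | {D,K,M,R,T,V,X,Y}.
On input a, block {D,K,M,R,T,V,X,Y} splits into {D,K,M,R,T,V,Y} and {X}.
On input a, block {D,K,M,R,T,V,Y} splits into {D,K,R,T,Y} and {M,V}.
Refine {D,K,R,T,Y} on symbol a: members go to different blocks, giving {D,K,R,T} and {Y}.
Refine {D,K,R,T} on symbol b: members go to different blocks, giving {D,K,R} and {T}.
The partition is now stable with 6 blocks: {E,P,S} | {D,K,R} | {X} | {M,V} | {Y} | {T}.
The equivalence class containing E is {E,P,S}, of size 3.

3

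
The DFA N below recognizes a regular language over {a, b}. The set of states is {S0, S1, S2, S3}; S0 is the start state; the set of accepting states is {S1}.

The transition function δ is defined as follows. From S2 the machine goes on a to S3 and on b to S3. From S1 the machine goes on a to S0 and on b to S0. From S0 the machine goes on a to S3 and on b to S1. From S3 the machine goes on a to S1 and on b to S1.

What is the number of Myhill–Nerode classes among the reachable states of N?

First remove the unreachable states {S2}; 3 states remain.
P0 = {S1} | {S0,S3}.
Refine {S0,S3} on symbol a: members go to different blocks, giving {S0} and {S3}.
The partition is now stable with 3 blocks: {S1} | {S0} | {S3}.

3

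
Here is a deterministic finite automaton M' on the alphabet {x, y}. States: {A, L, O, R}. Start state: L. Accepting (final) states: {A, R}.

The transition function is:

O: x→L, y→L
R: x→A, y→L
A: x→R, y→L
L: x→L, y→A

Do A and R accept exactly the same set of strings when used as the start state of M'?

Yes

Reachable states from the start: {A,L,R}. Unreachable: {O} — drop them.
P0 = {A,R} | {L}.
Stable partition: {A,R} | {L} — 2 equivalence classes.
A and R lie in the same block of the stable partition, so they are equivalent — no string distinguishes them.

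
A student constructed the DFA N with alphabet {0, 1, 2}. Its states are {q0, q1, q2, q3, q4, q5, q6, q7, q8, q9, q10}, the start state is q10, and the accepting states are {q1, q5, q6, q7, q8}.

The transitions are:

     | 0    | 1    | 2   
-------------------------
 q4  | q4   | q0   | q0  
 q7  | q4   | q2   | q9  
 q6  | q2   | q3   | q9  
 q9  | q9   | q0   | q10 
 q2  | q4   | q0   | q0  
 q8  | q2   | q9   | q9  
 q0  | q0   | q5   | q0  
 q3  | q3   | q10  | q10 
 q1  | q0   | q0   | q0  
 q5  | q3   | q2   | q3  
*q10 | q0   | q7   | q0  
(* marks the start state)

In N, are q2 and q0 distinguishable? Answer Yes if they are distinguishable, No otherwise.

Reachable states from the start: {q0,q2,q3,q4,q5,q7,q9,q10}. Unreachable: {q1,q6,q8} — drop them.
Start with accepting vs non-accepting: {q5,q7} | {q0,q2,q3,q4,q9,q10}.
Refine {q0,q2,q3,q4,q9,q10} on symbol 1: members go to different blocks, giving {q2,q3,q4,q9} and {q0,q10}.
Stable partition: {q5,q7} | {q2,q3,q4,q9} | {q0,q10} — 3 equivalence classes.
q2 and q0 end up in different blocks, so they are distinguishable. For instance, the string '1' is accepted from only q0.

Yes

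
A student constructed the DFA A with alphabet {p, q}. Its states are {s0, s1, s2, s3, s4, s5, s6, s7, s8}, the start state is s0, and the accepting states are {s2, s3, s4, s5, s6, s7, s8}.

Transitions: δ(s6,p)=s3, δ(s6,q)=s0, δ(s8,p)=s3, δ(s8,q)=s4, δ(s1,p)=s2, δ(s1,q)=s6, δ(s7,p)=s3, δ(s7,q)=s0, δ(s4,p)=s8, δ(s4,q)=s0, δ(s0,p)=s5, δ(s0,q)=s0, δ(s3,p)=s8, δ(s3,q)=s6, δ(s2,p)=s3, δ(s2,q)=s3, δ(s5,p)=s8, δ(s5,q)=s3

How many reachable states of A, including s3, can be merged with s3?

2

Reachable states from the start: {s0,s3,s4,s5,s6,s8}. Unreachable: {s1,s2,s7} — drop them.
Start with accepting vs non-accepting: {s3,s4,s5,s6,s8} | {s0}.
Split {s3,s4,s5,s6,s8} by δ(·,q) → {s3,s5,s8} and {s4,s6}.
Split {s3,s5,s8} by δ(·,q) → {s3,s8} and {s5}.
No further refinement is possible. Final partition (4 blocks): {s3,s8} | {s0} | {s4,s6} | {s5}.
The equivalence class containing s3 is {s3,s8}, of size 2.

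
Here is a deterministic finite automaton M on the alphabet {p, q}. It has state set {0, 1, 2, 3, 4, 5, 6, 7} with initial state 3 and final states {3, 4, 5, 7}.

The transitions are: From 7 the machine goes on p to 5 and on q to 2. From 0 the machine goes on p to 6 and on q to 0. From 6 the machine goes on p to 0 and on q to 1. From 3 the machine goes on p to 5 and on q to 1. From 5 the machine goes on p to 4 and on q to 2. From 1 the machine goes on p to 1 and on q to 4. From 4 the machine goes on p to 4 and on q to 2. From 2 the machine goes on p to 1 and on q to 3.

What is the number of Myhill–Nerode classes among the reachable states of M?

States {0,6,7} cannot be reached from the start state, so discard them.
P0 = {3,4,5} | {1,2}.
The partition is now stable with 2 blocks: {3,4,5} | {1,2}.

2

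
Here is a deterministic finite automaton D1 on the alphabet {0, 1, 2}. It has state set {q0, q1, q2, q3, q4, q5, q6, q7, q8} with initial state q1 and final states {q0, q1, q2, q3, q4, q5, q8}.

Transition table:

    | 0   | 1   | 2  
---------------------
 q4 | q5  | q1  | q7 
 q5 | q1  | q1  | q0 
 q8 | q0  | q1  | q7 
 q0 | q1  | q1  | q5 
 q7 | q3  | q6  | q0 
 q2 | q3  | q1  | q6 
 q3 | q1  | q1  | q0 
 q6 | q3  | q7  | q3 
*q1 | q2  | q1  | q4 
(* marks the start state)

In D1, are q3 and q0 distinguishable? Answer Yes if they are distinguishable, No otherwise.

No

States {q8} cannot be reached from the start state, so discard them.
Start with accepting vs non-accepting: {q0,q1,q2,q3,q4,q5} | {q6,q7}.
Split {q0,q1,q2,q3,q4,q5} by δ(·,2) → {q0,q1,q3,q5} and {q2,q4}.
On input 0, block {q0,q1,q3,q5} splits into {q0,q3,q5} and {q1}.
Stable partition: {q0,q3,q5} | {q6,q7} | {q2,q4} | {q1} — 4 equivalence classes.
q3 and q0 lie in the same block of the stable partition, so they are equivalent — no string distinguishes them.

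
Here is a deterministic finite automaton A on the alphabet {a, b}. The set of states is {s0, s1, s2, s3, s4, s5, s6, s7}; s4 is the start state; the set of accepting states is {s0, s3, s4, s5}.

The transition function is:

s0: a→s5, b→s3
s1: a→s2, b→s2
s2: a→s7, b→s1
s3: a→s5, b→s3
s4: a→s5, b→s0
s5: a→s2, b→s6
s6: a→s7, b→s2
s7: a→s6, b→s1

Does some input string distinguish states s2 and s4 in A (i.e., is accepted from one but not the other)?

Initial partition by acceptance: {s0,s3,s4,s5} | {s1,s2,s6,s7}.
Split {s0,s3,s4,s5} by δ(·,a) → {s0,s3,s4} and {s5}.
No further refinement is possible. Final partition (3 blocks): {s0,s3,s4} | {s1,s2,s6,s7} | {s5}.
s2 and s4 end up in different blocks, so they are distinguishable. For instance, the string 'ε' is accepted from only s4.

Yes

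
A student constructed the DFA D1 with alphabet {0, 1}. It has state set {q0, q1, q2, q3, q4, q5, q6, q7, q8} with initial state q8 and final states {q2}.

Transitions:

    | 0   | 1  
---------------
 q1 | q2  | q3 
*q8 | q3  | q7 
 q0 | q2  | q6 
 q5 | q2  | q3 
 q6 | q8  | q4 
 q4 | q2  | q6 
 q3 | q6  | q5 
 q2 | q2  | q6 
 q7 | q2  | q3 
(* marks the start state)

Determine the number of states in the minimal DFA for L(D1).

States {q0,q1} cannot be reached from the start state, so discard them.
Initial partition by acceptance: {q2} | {q3,q4,q5,q6,q7,q8}.
Refine {q3,q4,q5,q6,q7,q8} on symbol 0: members go to different blocks, giving {q3,q6,q8} and {q4,q5,q7}.
Stable partition: {q2} | {q3,q6,q8} | {q4,q5,q7} — 3 equivalence classes.

3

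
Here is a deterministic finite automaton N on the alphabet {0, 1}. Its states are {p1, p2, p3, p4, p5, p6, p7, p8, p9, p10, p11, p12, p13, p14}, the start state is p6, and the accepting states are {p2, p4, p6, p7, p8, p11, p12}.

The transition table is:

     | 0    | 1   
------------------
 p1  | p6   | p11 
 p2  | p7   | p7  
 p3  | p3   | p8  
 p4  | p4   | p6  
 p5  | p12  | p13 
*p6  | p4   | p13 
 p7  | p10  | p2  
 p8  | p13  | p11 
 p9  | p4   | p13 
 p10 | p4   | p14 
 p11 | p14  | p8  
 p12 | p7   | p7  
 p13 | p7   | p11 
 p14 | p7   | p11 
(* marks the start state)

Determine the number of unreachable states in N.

Starting at p6 and following transitions, the reachable set is {p2, p4, p6, p7, p8, p10, p11, p13, p14}. That leaves p1, p3, p5, p9, p12 unreachable — 5 in total.

5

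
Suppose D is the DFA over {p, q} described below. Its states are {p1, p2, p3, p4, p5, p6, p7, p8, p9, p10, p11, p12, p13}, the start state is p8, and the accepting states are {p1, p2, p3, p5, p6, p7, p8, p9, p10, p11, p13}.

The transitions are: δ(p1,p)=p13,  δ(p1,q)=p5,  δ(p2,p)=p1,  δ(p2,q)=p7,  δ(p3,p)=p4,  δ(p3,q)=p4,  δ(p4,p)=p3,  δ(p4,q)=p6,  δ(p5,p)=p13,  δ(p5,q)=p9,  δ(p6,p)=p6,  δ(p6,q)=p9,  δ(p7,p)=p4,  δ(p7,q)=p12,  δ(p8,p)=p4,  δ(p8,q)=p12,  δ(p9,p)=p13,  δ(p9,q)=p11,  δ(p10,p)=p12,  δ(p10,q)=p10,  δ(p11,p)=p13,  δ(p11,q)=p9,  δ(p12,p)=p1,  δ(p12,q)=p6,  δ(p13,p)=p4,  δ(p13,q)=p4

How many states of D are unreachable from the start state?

3

Starting at p8 and following transitions, the reachable set is {p1, p3, p4, p5, p6, p8, p9, p11, p12, p13}. That leaves p2, p7, p10 unreachable — 3 in total.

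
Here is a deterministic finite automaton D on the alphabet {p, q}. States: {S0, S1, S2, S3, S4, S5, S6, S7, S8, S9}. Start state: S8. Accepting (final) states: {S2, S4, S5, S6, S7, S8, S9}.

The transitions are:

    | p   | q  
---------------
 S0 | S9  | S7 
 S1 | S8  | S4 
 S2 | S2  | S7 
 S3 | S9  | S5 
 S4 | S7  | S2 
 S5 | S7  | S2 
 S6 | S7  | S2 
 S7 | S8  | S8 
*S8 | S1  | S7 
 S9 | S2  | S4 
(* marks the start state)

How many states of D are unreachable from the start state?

BFS from S8 reaches {S1, S2, S4, S7, S8}; the 5 state(s) S0, S3, S5, S6, S9 are never visited.

5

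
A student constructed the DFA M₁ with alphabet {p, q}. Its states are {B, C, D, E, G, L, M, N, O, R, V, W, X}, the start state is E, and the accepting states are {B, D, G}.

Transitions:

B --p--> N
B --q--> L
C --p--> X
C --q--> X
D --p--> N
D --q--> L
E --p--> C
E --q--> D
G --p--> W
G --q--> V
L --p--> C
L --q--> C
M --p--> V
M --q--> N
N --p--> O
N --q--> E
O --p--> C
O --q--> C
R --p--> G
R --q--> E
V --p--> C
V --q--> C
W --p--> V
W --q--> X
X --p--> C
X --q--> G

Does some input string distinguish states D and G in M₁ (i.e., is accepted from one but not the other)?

First remove the unreachable states {B,M,R}; 10 states remain.
P0 = {D,G} | {C,E,L,N,O,V,W,X}.
Refine {C,E,L,N,O,V,W,X} on symbol q: members go to different blocks, giving {C,L,N,O,V,W} and {E,X}.
Refine {C,L,N,O,V,W} on symbol p: members go to different blocks, giving {L,N,O,V,W} and {C}.
Split {L,N,O,V,W} by δ(·,p) → {L,O,V} and {N,W}.
Stable partition: {D,G} | {L,O,V} | {E,X} | {C} | {N,W} — 5 equivalence classes.
D and G lie in the same block of the stable partition, so they are equivalent — no string distinguishes them.

No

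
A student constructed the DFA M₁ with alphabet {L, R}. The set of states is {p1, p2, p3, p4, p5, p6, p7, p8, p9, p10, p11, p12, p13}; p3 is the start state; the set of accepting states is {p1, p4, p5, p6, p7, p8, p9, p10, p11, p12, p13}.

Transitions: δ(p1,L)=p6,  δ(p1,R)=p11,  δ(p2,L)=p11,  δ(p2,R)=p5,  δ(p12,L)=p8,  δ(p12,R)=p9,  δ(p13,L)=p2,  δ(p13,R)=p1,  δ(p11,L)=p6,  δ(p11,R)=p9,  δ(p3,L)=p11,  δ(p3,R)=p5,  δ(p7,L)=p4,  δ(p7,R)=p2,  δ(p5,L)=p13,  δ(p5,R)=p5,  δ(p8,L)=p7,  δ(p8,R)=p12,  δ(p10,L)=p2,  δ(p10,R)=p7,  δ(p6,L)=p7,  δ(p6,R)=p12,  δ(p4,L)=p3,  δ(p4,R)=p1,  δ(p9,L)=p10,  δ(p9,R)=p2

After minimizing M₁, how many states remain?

9

Every state is reachable, so we keep all 13.
Start with accepting vs non-accepting: {p1,p4,p5,p6,p7,p8,p9,p10,p11,p12,p13} | {p2,p3}.
Split {p1,p4,p5,p6,p7,p8,p9,p10,p11,p12,p13} by δ(·,L) → {p1,p5,p6,p7,p8,p9,p11,p12} and {p4,p10,p13}.
Split {p1,p5,p6,p7,p8,p9,p11,p12} by δ(·,L) → {p1,p6,p8,p11,p12} and {p5,p7,p9}.
Refine {p1,p6,p8,p11,p12} on symbol L: members go to different blocks, giving {p1,p11,p12} and {p6,p8}.
Refine {p1,p11,p12} on symbol R: members go to different blocks, giving {p11,p12} and {p1}.
Refine {p4,p10,p13} on symbol R: members go to different blocks, giving {p4,p13} and {p10}.
Refine {p5,p7,p9} on symbol L: members go to different blocks, giving {p5,p7} and {p9}.
Refine {p5,p7} on symbol R: members go to different blocks, giving {p5} and {p7}.
Stable partition: {p11,p12} | {p2,p3} | {p4,p13} | {p5} | {p6,p8} | {p1} | {p10} | {p9} | {p7} — 9 equivalence classes.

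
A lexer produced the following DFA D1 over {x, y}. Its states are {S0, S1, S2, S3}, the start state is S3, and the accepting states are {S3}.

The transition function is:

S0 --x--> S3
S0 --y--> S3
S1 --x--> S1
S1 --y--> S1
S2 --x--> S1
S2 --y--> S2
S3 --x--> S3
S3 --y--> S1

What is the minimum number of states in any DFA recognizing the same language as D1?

States {S0,S2} cannot be reached from the start state, so discard them.
Start with accepting vs non-accepting: {S3} | {S1}.
The partition is now stable with 2 blocks: {S3} | {S1}.

2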